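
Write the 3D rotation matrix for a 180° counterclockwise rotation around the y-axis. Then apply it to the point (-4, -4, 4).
R = [[-1, 0, 0], [0, 1, 0], [0, 0, -1]]; R·(-4, -4, 4) = (4, -4, -4)

Rotation matrix for 180° around y-axis:
cos(180°) = -1, sin(180°) = 0
R = [[-1, 0, 0], [0, 1, 0], [0, 0, -1]]
Apply to (-4, -4, 4): R·[-4, -4, 4]ᵀ = (4, -4, -4)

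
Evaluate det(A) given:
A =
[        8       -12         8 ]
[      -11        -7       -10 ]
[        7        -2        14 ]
det(A) = -1384

Expand along row 0 (cofactor expansion): det(A) = a*(e*i - f*h) - b*(d*i - f*g) + c*(d*h - e*g), where the 3×3 is [[a, b, c], [d, e, f], [g, h, i]].
Minor M_00 = (-7)*(14) - (-10)*(-2) = -98 - 20 = -118.
Minor M_01 = (-11)*(14) - (-10)*(7) = -154 + 70 = -84.
Minor M_02 = (-11)*(-2) - (-7)*(7) = 22 + 49 = 71.
det(A) = (8)*(-118) - (-12)*(-84) + (8)*(71) = -944 - 1008 + 568 = -1384.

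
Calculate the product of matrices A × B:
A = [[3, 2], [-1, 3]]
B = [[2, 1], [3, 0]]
[[12, 3], [7, -1]]

Matrix multiplication:
C[0][0] = 3×2 + 2×3 = 12
C[0][1] = 3×1 + 2×0 = 3
C[1][0] = -1×2 + 3×3 = 7
C[1][1] = -1×1 + 3×0 = -1
Result: [[12, 3], [7, -1]]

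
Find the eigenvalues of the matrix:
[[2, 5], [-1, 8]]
λ = 3 and λ = 7

Characteristic equation: det(A - λI) = 0
λ² - (trace)λ + (det) = 0
λ² - (10)λ + (21) = 0
λ² - 10λ + 21 = 0
Solving: λ = 3, 7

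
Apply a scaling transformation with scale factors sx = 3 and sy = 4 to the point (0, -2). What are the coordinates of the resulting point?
(0, -8)

Scaling matrix:
[[3, 0], [0, 4]]
Result: (0 × 3, -2 × 4) = (0, -8)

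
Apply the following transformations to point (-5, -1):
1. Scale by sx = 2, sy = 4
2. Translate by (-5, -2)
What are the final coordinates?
(-15, -6)

Step 1: Scale (-5, -1) by (sx, sy) = (2, 4) → (-10, -4)
Step 2: Translate by (-5, -2) → (-15, -6)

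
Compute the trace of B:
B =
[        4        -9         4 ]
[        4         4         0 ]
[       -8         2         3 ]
tr(B) = 4 + 4 + 3 = 11

The trace of a square matrix is the sum of its diagonal entries.
Diagonal entries of B: B[0][0] = 4, B[1][1] = 4, B[2][2] = 3.
tr(B) = 4 + 4 + 3 = 11.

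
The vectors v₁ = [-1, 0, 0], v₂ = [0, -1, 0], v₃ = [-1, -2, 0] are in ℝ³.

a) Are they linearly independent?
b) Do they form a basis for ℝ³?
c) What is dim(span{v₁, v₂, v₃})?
Not independent, not a basis, dim(span) = 2

Check whether v₃ can be written as a linear combination of v₁ and v₂.
v₃ = (1)·v₁ + (2)·v₂ = [-1, -2, 0], so the three vectors are linearly dependent.
Thus they do not form a basis for ℝ³, and dim(span{v₁, v₂, v₃}) = 2 (spanned by v₁ and v₂).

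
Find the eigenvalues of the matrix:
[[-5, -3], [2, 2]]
λ = -4 and λ = 1

Characteristic equation: det(A - λI) = 0
λ² - (trace)λ + (det) = 0
λ² - (-3)λ + (-4) = 0
λ² + 3λ - 4 = 0
Solving: λ = -4, 1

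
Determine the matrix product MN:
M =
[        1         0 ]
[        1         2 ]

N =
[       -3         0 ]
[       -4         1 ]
MN =
[       -3         0 ]
[      -11         2 ]

Matrix multiplication: (MN)[i][j] = sum over k of M[i][k] * N[k][j].
  (MN)[0][0] = (1)*(-3) + (0)*(-4) = -3
  (MN)[0][1] = (1)*(0) + (0)*(1) = 0
  (MN)[1][0] = (1)*(-3) + (2)*(-4) = -11
  (MN)[1][1] = (1)*(0) + (2)*(1) = 2
MN =
[       -3         0 ]
[      -11         2 ]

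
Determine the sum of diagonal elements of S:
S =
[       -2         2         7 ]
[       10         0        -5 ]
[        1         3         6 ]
tr(S) = -2 + 0 + 6 = 4

The trace of a square matrix is the sum of its diagonal entries.
Diagonal entries of S: S[0][0] = -2, S[1][1] = 0, S[2][2] = 6.
tr(S) = -2 + 0 + 6 = 4.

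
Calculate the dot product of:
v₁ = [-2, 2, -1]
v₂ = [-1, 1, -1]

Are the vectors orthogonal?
5, No

The dot product is the sum of products of corresponding components.
v₁·v₂ = (-2)*(-1) + (2)*(1) + (-1)*(-1) = 2 + 2 + 1 = 5.
Two vectors are orthogonal iff their dot product is 0; here the dot product is 5, so the vectors are not orthogonal.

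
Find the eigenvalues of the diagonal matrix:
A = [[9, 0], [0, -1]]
λ₁ = 9, λ₂ = -1

The characteristic polynomial of A is det(A - λI) = (9 - λ)(-1 - λ) = 0.
The roots are λ = 9 and λ = -1, so the eigenvalues are the diagonal entries.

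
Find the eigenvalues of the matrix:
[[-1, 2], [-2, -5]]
λ = -3 and λ = -3

Characteristic equation: det(A - λI) = 0
λ² - (trace)λ + (det) = 0
λ² - (-6)λ + (9) = 0
λ² + 6λ + 9 = 0
Solving: λ = -3, -3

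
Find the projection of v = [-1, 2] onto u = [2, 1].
[0, 0]

The projection of v onto u is proj_u(v) = ((v·u) / (u·u)) · u.
v·u = (-1)*(2) + (2)*(1) = 0.
u·u = (2)*(2) + (1)*(1) = 5.
coefficient = 0 / 5 = 0.
proj_u(v) = 0 · [2, 1] = [0, 0].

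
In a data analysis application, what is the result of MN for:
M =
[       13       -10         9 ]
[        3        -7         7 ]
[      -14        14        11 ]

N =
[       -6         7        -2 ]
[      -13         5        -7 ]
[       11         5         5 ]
MN =
[      151        86        89 ]
[      150        21        78 ]
[       23        27       -15 ]

Matrix multiplication: (MN)[i][j] = sum over k of M[i][k] * N[k][j].
  (MN)[0][0] = (13)*(-6) + (-10)*(-13) + (9)*(11) = 151
  (MN)[0][1] = (13)*(7) + (-10)*(5) + (9)*(5) = 86
  (MN)[0][2] = (13)*(-2) + (-10)*(-7) + (9)*(5) = 89
  (MN)[1][0] = (3)*(-6) + (-7)*(-13) + (7)*(11) = 150
  (MN)[1][1] = (3)*(7) + (-7)*(5) + (7)*(5) = 21
  (MN)[1][2] = (3)*(-2) + (-7)*(-7) + (7)*(5) = 78
  (MN)[2][0] = (-14)*(-6) + (14)*(-13) + (11)*(11) = 23
  (MN)[2][1] = (-14)*(7) + (14)*(5) + (11)*(5) = 27
  (MN)[2][2] = (-14)*(-2) + (14)*(-7) + (11)*(5) = -15
MN =
[      151        86        89 ]
[      150        21        78 ]
[       23        27       -15 ]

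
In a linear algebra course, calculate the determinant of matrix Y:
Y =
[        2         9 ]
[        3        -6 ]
det(Y) = -39

For a 2×2 matrix [[a, b], [c, d]], det = a*d - b*c.
det(Y) = (2)*(-6) - (9)*(3) = -12 - 27 = -39.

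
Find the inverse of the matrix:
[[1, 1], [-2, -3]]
[[3, 1], [-2, -1]]

For [[a,b],[c,d]], inverse = (1/det)·[[d,-b],[-c,a]]
det = 1·-3 - 1·-2 = -1
Inverse = (1/-1)·[[-3, -1], [2, 1]]
        = [[3, 1], [-2, -1]]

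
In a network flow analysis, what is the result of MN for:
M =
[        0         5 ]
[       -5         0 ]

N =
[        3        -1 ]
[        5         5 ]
MN =
[       25        25 ]
[      -15         5 ]

Matrix multiplication: (MN)[i][j] = sum over k of M[i][k] * N[k][j].
  (MN)[0][0] = (0)*(3) + (5)*(5) = 25
  (MN)[0][1] = (0)*(-1) + (5)*(5) = 25
  (MN)[1][0] = (-5)*(3) + (0)*(5) = -15
  (MN)[1][1] = (-5)*(-1) + (0)*(5) = 5
MN =
[       25        25 ]
[      -15         5 ]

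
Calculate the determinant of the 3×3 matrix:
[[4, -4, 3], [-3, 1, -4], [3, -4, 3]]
-13

Expansion along first row:
det = 4·det([[1,-4],[-4,3]]) - -4·det([[-3,-4],[3,3]]) + 3·det([[-3,1],[3,-4]])
    = 4·(1·3 - -4·-4) - -4·(-3·3 - -4·3) + 3·(-3·-4 - 1·3)
    = 4·-13 - -4·3 + 3·9
    = -52 + 12 + 27 = -13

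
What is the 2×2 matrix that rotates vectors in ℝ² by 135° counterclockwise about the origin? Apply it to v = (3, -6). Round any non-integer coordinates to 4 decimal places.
R = [[-√2/2, -√2/2], [√2/2, -√2/2]]; R·v = (2.1213, 6.3640)

A counterclockwise rotation by angle θ in ℝ² has matrix R(θ) = [[cos θ, -sin θ], [sin θ, cos θ]].
For θ = 135°: cos θ = -√2/2, sin θ = √2/2.
R(135°) = [[-√2/2, -√2/2], [√2/2, -√2/2]].
R·v = [-√2/2·3 + (-√2/2)·-6, √2/2·3 + -√2/2·-6] = (2.1213, 6.3640).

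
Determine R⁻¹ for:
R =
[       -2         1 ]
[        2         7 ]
det(R) = -16
R⁻¹ =
[    -7/16      1/16 ]
[      1/8       1/8 ]

For a 2×2 matrix R = [[a, b], [c, d]] with det(R) ≠ 0, R⁻¹ = (1/det(R)) * [[d, -b], [-c, a]].
det(R) = (-2)*(7) - (1)*(2) = -14 - 2 = -16.
R⁻¹ = (1/-16) * [[7, -1], [-2, -2]].
Dividing each entry by -16 and reducing:
R⁻¹ =
[    -7/16      1/16 ]
[      1/8       1/8 ]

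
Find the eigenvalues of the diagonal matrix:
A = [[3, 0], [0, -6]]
λ₁ = 3, λ₂ = -6

The characteristic polynomial of A is det(A - λI) = (3 - λ)(-6 - λ) = 0.
The roots are λ = 3 and λ = -6, so the eigenvalues are the diagonal entries.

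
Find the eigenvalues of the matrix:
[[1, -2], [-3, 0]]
λ = -2 and λ = 3

Characteristic equation: det(A - λI) = 0
λ² - (trace)λ + (det) = 0
λ² - (1)λ + (-6) = 0
λ² - 1λ - 6 = 0
Solving: λ = -2, 3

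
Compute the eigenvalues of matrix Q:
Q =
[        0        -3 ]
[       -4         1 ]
λ = -3, 4

Solve det(Q - λI) = 0. For a 2×2 matrix the characteristic equation is λ² - (trace)λ + det = 0.
trace(Q) = a + d = 0 + 1 = 1.
det(Q) = a*d - b*c = (0)*(1) - (-3)*(-4) = 0 - 12 = -12.
Characteristic equation: λ² - (1)λ + (-12) = 0.
Discriminant = (1)² - 4*(-12) = 1 + 48 = 49.
λ = (1 ± √49) / 2 = (1 ± 7) / 2 = -3, 4.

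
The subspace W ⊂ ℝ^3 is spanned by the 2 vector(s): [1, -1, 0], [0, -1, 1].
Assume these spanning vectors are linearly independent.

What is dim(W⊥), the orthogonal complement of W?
dim(W⊥) = 1

For any subspace W of ℝ^n, dim(W) + dim(W⊥) = n (the whole-space dimension).
Here the given 2 vectors are linearly independent, so dim(W) = 2.
Thus dim(W⊥) = n - dim(W) = 3 - 2 = 1.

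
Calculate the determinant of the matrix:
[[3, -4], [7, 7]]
49

For a 2×2 matrix [[a, b], [c, d]], det = ad - bc
det = (3)(7) - (-4)(7) = 21 - -28 = 49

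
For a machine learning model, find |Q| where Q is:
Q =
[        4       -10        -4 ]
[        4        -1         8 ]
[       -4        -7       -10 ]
det(Q) = 312

Expand along row 0 (cofactor expansion): det(Q) = a*(e*i - f*h) - b*(d*i - f*g) + c*(d*h - e*g), where the 3×3 is [[a, b, c], [d, e, f], [g, h, i]].
Minor M_00 = (-1)*(-10) - (8)*(-7) = 10 + 56 = 66.
Minor M_01 = (4)*(-10) - (8)*(-4) = -40 + 32 = -8.
Minor M_02 = (4)*(-7) - (-1)*(-4) = -28 - 4 = -32.
det(Q) = (4)*(66) - (-10)*(-8) + (-4)*(-32) = 264 - 80 + 128 = 312.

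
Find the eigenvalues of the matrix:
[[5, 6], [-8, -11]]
λ = -7 and λ = 1

Characteristic equation: det(A - λI) = 0
λ² - (trace)λ + (det) = 0
λ² - (-6)λ + (-7) = 0
λ² + 6λ - 7 = 0
Solving: λ = -7, 1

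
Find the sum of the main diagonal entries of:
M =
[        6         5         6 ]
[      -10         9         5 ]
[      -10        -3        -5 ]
tr(M) = 6 + 9 - 5 = 10

The trace of a square matrix is the sum of its diagonal entries.
Diagonal entries of M: M[0][0] = 6, M[1][1] = 9, M[2][2] = -5.
tr(M) = 6 + 9 - 5 = 10.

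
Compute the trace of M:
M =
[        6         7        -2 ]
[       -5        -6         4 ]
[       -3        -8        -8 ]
tr(M) = 6 - 6 - 8 = -8

The trace of a square matrix is the sum of its diagonal entries.
Diagonal entries of M: M[0][0] = 6, M[1][1] = -6, M[2][2] = -8.
tr(M) = 6 - 6 - 8 = -8.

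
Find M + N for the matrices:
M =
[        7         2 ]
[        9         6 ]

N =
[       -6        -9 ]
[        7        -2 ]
M + N =
[        1        -7 ]
[       16         4 ]

Matrix addition is elementwise: (M+N)[i][j] = M[i][j] + N[i][j].
  (M+N)[0][0] = (7) + (-6) = 1
  (M+N)[0][1] = (2) + (-9) = -7
  (M+N)[1][0] = (9) + (7) = 16
  (M+N)[1][1] = (6) + (-2) = 4
M + N =
[        1        -7 ]
[       16         4 ]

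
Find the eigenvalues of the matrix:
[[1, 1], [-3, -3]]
λ = -2 and λ = 0

Characteristic equation: det(A - λI) = 0
λ² - (trace)λ + (det) = 0
λ² - (-2)λ + (0) = 0
λ² + 2λ + 0 = 0
Solving: λ = -2, 0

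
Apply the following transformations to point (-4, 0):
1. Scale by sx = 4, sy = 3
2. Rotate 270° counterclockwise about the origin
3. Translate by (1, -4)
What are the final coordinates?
(1, 12)

Step 1: Scale → (-16, 0)
Step 2: Rotate 270° → (0, 16)
Step 3: Translate → (1, 12)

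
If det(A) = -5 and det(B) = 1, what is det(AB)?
-5

Use the multiplicative property of determinants: det(AB) = det(A)*det(B).
det(AB) = (-5)*(1) = -5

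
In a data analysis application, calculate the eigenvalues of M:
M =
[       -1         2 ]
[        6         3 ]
λ = -3, 5

Solve det(M - λI) = 0. For a 2×2 matrix the characteristic equation is λ² - (trace)λ + det = 0.
trace(M) = a + d = -1 + 3 = 2.
det(M) = a*d - b*c = (-1)*(3) - (2)*(6) = -3 - 12 = -15.
Characteristic equation: λ² - (2)λ + (-15) = 0.
Discriminant = (2)² - 4*(-15) = 4 + 60 = 64.
λ = (2 ± √64) / 2 = (2 ± 8) / 2 = -3, 5.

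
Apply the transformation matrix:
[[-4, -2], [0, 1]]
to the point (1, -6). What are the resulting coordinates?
(8, -6)

Matrix multiplication:
[[-4, -2], [0, 1]] × [1, -6]ᵀ
= [-4×1 + -2×-6, 0×1 + 1×-6]ᵀ
= [8.0000, -6.0000]ᵀ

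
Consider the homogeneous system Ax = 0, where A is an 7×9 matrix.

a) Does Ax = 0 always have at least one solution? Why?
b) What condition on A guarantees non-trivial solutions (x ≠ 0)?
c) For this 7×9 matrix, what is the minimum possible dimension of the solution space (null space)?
a) Yes, x = 0 is always a solution. b) When A has linearly dependent columns (rank < n). c) Minimum nullity = 2.

a) x = 0 satisfies A·0 = 0, so the zero vector is always a solution.
b) Non-trivial solutions exist iff the columns of A are linearly dependent, equivalently rank(A) < n (the number of columns).
c) By rank-nullity, rank(A) + nullity(A) = n = 9. Since A has only 7 rows, rank(A) ≤ 7, so nullity(A) ≥ 9 - 7 = 2.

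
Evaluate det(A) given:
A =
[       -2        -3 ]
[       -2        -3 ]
det(A) = 0

For a 2×2 matrix [[a, b], [c, d]], det = a*d - b*c.
det(A) = (-2)*(-3) - (-3)*(-2) = 6 - 6 = 0.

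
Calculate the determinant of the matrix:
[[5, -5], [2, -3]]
-5

For a 2×2 matrix [[a, b], [c, d]], det = ad - bc
det = (5)(-3) - (-5)(2) = -15 - -10 = -5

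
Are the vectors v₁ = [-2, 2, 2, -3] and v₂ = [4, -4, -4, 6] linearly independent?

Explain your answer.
No, linearly dependent (v₂ = -2·v₁)

Check whether there is a scalar k with v₂ = k·v₁.
Comparing components, k = -2 satisfies -2·[-2, 2, 2, -3] = [4, -4, -4, 6].
Since v₂ is a scalar multiple of v₁, the two vectors are linearly dependent.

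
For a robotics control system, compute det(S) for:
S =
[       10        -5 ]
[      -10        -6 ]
det(S) = -110

For a 2×2 matrix [[a, b], [c, d]], det = a*d - b*c.
det(S) = (10)*(-6) - (-5)*(-10) = -60 - 50 = -110.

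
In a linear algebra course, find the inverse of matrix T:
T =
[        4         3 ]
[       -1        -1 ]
det(T) = -1
T⁻¹ =
[        1         3 ]
[       -1        -4 ]

For a 2×2 matrix T = [[a, b], [c, d]] with det(T) ≠ 0, T⁻¹ = (1/det(T)) * [[d, -b], [-c, a]].
det(T) = (4)*(-1) - (3)*(-1) = -4 + 3 = -1.
T⁻¹ = (1/-1) * [[-1, -3], [1, 4]].
Dividing each entry by -1 and reducing:
T⁻¹ =
[        1         3 ]
[       -1        -4 ]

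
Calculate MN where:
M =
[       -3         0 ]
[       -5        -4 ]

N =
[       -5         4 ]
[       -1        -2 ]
MN =
[       15       -12 ]
[       29       -12 ]

Matrix multiplication: (MN)[i][j] = sum over k of M[i][k] * N[k][j].
  (MN)[0][0] = (-3)*(-5) + (0)*(-1) = 15
  (MN)[0][1] = (-3)*(4) + (0)*(-2) = -12
  (MN)[1][0] = (-5)*(-5) + (-4)*(-1) = 29
  (MN)[1][1] = (-5)*(4) + (-4)*(-2) = -12
MN =
[       15       -12 ]
[       29       -12 ]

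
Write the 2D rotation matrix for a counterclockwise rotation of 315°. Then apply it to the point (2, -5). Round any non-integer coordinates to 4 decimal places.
R = [[√2/2, √2/2], [-√2/2, √2/2]]; R·(2, -5) = (-2.1213, -4.9497)

Rotation matrix formula: R(θ) = [[cos θ, -sin θ], [sin θ, cos θ]]
For θ = 315°:
cos(315°) = √2/2
sin(315°) = -√2/2
R = [[√2/2, √2/2], [-√2/2, √2/2]]
Apply to (2, -5): [√2/2·2 + (√2/2)·-5, -√2/2·2 + √2/2·-5] = (-2.1213, -4.9497)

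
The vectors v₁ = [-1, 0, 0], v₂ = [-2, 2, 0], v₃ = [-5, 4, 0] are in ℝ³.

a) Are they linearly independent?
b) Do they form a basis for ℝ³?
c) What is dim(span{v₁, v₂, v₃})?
Not independent, not a basis, dim(span) = 2

Check whether v₃ can be written as a linear combination of v₁ and v₂.
v₃ = (1)·v₁ + (2)·v₂ = [-5, 4, 0], so the three vectors are linearly dependent.
Thus they do not form a basis for ℝ³, and dim(span{v₁, v₂, v₃}) = 2 (spanned by v₁ and v₂).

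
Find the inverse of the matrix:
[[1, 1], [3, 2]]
[[-2, 1], [3, -1]]

For [[a,b],[c,d]], inverse = (1/det)·[[d,-b],[-c,a]]
det = 1·2 - 1·3 = -1
Inverse = (1/-1)·[[2, -1], [-3, 1]]
        = [[-2, 1], [3, -1]]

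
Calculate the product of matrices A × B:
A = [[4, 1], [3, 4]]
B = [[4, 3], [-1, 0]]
[[15, 12], [8, 9]]

Matrix multiplication:
C[0][0] = 4×4 + 1×-1 = 15
C[0][1] = 4×3 + 1×0 = 12
C[1][0] = 3×4 + 4×-1 = 8
C[1][1] = 3×3 + 4×0 = 9
Result: [[15, 12], [8, 9]]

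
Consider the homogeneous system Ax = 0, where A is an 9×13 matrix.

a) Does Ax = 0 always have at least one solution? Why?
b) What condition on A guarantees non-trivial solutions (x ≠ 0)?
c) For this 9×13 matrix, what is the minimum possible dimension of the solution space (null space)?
a) Yes, x = 0 is always a solution. b) When A has linearly dependent columns (rank < n). c) Minimum nullity = 4.

a) x = 0 satisfies A·0 = 0, so the zero vector is always a solution.
b) Non-trivial solutions exist iff the columns of A are linearly dependent, equivalently rank(A) < n (the number of columns).
c) By rank-nullity, rank(A) + nullity(A) = n = 13. Since A has only 9 rows, rank(A) ≤ 9, so nullity(A) ≥ 13 - 9 = 4.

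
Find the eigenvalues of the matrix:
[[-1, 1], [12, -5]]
λ = -7 and λ = 1

Characteristic equation: det(A - λI) = 0
λ² - (trace)λ + (det) = 0
λ² - (-6)λ + (-7) = 0
λ² + 6λ - 7 = 0
Solving: λ = -7, 1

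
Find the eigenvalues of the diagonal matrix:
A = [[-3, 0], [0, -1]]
λ₁ = -3, λ₂ = -1

The characteristic polynomial of A is det(A - λI) = (-3 - λ)(-1 - λ) = 0.
The roots are λ = -3 and λ = -1, so the eigenvalues are the diagonal entries.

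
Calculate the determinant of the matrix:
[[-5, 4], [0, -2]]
10

For a 2×2 matrix [[a, b], [c, d]], det = ad - bc
det = (-5)(-2) - (4)(0) = 10 - 0 = 10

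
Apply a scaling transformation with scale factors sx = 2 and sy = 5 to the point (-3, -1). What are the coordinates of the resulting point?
(-6, -5)

Scaling matrix:
[[2, 0], [0, 5]]
Result: (-3 × 2, -1 × 5) = (-6, -5)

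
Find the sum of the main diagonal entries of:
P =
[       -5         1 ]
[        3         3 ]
tr(P) = -5 + 3 = -2

The trace of a square matrix is the sum of its diagonal entries.
Diagonal entries of P: P[0][0] = -5, P[1][1] = 3.
tr(P) = -5 + 3 = -2.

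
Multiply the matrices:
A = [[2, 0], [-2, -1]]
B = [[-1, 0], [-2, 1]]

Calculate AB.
[[-2, 0], [4, -1]]

Each entry (i,j) of AB = sum over k of A[i][k]*B[k][j].
(AB)[0][0] = (2)*(-1) + (0)*(-2) = -2
(AB)[0][1] = (2)*(0) + (0)*(1) = 0
(AB)[1][0] = (-2)*(-1) + (-1)*(-2) = 4
(AB)[1][1] = (-2)*(0) + (-1)*(1) = -1
AB = [[-2, 0], [4, -1]]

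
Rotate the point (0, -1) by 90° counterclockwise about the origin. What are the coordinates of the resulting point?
(1, 0)

Rotation matrix R(θ) = [[cos θ, -sin θ], [sin θ, cos θ]]; for θ = 90°:
R = [[0, -1], [1, 0]]
Result: R × [0, -1]ᵀ = [0·0 + (-1)·-1, 1·0 + (0)·-1]ᵀ = (1, 0)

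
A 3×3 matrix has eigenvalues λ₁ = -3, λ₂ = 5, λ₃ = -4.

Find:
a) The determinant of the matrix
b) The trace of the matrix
det = 60, trace = -2

Two standard eigenvalue identities:
- det(A) equals the product of the eigenvalues (counted with multiplicity).
- trace(A) equals the sum of the eigenvalues.
det(A) = (-3)*(5)*(-4) = 60.
trace(A) = -3 + 5 - 4 = -2.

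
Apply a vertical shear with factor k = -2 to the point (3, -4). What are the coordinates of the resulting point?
(3, -10)

Shear matrix for vertical shear with factor k = -2:
[[1, 0], [-2, 1]]
Result: (3, -4) → (3, -10)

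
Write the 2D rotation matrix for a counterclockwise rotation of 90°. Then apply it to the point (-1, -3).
R = [[0, -1], [1, 0]]; R·(-1, -3) = (3, -1)

Rotation matrix formula: R(θ) = [[cos θ, -sin θ], [sin θ, cos θ]]
For θ = 90°:
cos(90°) = 0
sin(90°) = 1
R = [[0, -1], [1, 0]]
Apply to (-1, -3): [0·-1 + (-1)·-3, 1·-1 + 0·-3] = (3, -1)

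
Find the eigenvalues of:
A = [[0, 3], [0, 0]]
λ = 0, 0

Solve det(A - λI) = 0. For a 2×2 matrix this is λ² - (trace)λ + det = 0.
trace(A) = 0 + 0 = 0.
det(A) = (0)*(0) - (3)*(0) = 0 - 0 = 0.
Characteristic equation: λ² - (0)λ + (0) = 0.
Discriminant: (0)² - 4*(0) = 0 - 0 = 0.
Roots: λ = (0 ± √0) / 2 = 0, 0.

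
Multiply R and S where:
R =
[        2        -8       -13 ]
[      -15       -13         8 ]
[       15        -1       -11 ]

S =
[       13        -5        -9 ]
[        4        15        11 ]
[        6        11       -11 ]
RS =
[      -84      -273        37 ]
[     -199       -32       -96 ]
[      125      -211       -25 ]

Matrix multiplication: (RS)[i][j] = sum over k of R[i][k] * S[k][j].
  (RS)[0][0] = (2)*(13) + (-8)*(4) + (-13)*(6) = -84
  (RS)[0][1] = (2)*(-5) + (-8)*(15) + (-13)*(11) = -273
  (RS)[0][2] = (2)*(-9) + (-8)*(11) + (-13)*(-11) = 37
  (RS)[1][0] = (-15)*(13) + (-13)*(4) + (8)*(6) = -199
  (RS)[1][1] = (-15)*(-5) + (-13)*(15) + (8)*(11) = -32
  (RS)[1][2] = (-15)*(-9) + (-13)*(11) + (8)*(-11) = -96
  (RS)[2][0] = (15)*(13) + (-1)*(4) + (-11)*(6) = 125
  (RS)[2][1] = (15)*(-5) + (-1)*(15) + (-11)*(11) = -211
  (RS)[2][2] = (15)*(-9) + (-1)*(11) + (-11)*(-11) = -25
RS =
[      -84      -273        37 ]
[     -199       -32       -96 ]
[      125      -211       -25 ]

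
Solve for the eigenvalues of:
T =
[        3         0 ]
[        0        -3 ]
λ = -3, 3

Solve det(T - λI) = 0. For a 2×2 matrix the characteristic equation is λ² - (trace)λ + det = 0.
trace(T) = a + d = 3 - 3 = 0.
det(T) = a*d - b*c = (3)*(-3) - (0)*(0) = -9 - 0 = -9.
Characteristic equation: λ² - (0)λ + (-9) = 0.
Discriminant = (0)² - 4*(-9) = 0 + 36 = 36.
λ = (0 ± √36) / 2 = (0 ± 6) / 2 = -3, 3.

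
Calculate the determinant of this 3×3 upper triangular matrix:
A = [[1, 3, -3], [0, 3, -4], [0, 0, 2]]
6

The determinant of a triangular matrix is the product of its diagonal entries (the off-diagonal entries above the diagonal do not affect it).
det(A) = (1) * (3) * (2) = 6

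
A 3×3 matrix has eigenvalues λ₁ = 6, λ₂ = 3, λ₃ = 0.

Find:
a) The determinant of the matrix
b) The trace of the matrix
det = 0, trace = 9

Two standard eigenvalue identities:
- det(A) equals the product of the eigenvalues (counted with multiplicity).
- trace(A) equals the sum of the eigenvalues.
det(A) = (6)*(3)*(0) = 0.
trace(A) = 6 + 3 + 0 = 9.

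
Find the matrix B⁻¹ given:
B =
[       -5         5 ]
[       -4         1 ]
det(B) = 15
B⁻¹ =
[     1/15      -1/3 ]
[     4/15      -1/3 ]

For a 2×2 matrix B = [[a, b], [c, d]] with det(B) ≠ 0, B⁻¹ = (1/det(B)) * [[d, -b], [-c, a]].
det(B) = (-5)*(1) - (5)*(-4) = -5 + 20 = 15.
B⁻¹ = (1/15) * [[1, -5], [4, -5]].
Dividing each entry by 15 and reducing:
B⁻¹ =
[     1/15      -1/3 ]
[     4/15      -1/3 ]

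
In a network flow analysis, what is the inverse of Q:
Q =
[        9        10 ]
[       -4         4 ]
det(Q) = 76
Q⁻¹ =
[     1/19     -5/38 ]
[     1/19      9/76 ]

For a 2×2 matrix Q = [[a, b], [c, d]] with det(Q) ≠ 0, Q⁻¹ = (1/det(Q)) * [[d, -b], [-c, a]].
det(Q) = (9)*(4) - (10)*(-4) = 36 + 40 = 76.
Q⁻¹ = (1/76) * [[4, -10], [4, 9]].
Dividing each entry by 76 and reducing:
Q⁻¹ =
[     1/19     -5/38 ]
[     1/19      9/76 ]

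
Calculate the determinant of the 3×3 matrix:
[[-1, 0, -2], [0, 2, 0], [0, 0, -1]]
2

Expansion along first row:
det = -1·det([[2,0],[0,-1]]) - 0·det([[0,0],[0,-1]]) + -2·det([[0,2],[0,0]])
    = -1·(2·-1 - 0·0) - 0·(0·-1 - 0·0) + -2·(0·0 - 2·0)
    = -1·-2 - 0·0 + -2·0
    = 2 + 0 + 0 = 2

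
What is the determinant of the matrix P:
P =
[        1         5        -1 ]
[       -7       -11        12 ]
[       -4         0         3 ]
det(P) = -124

Expand along row 0 (cofactor expansion): det(P) = a*(e*i - f*h) - b*(d*i - f*g) + c*(d*h - e*g), where the 3×3 is [[a, b, c], [d, e, f], [g, h, i]].
Minor M_00 = (-11)*(3) - (12)*(0) = -33 - 0 = -33.
Minor M_01 = (-7)*(3) - (12)*(-4) = -21 + 48 = 27.
Minor M_02 = (-7)*(0) - (-11)*(-4) = 0 - 44 = -44.
det(P) = (1)*(-33) - (5)*(27) + (-1)*(-44) = -33 - 135 + 44 = -124.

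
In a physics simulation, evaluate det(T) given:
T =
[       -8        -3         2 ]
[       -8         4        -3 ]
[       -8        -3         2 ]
det(T) = 0

Expand along row 0 (cofactor expansion): det(T) = a*(e*i - f*h) - b*(d*i - f*g) + c*(d*h - e*g), where the 3×3 is [[a, b, c], [d, e, f], [g, h, i]].
Minor M_00 = (4)*(2) - (-3)*(-3) = 8 - 9 = -1.
Minor M_01 = (-8)*(2) - (-3)*(-8) = -16 - 24 = -40.
Minor M_02 = (-8)*(-3) - (4)*(-8) = 24 + 32 = 56.
det(T) = (-8)*(-1) - (-3)*(-40) + (2)*(56) = 8 - 120 + 112 = 0.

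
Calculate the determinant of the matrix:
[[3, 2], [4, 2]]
-2

For a 2×2 matrix [[a, b], [c, d]], det = ad - bc
det = (3)(2) - (2)(4) = 6 - 8 = -2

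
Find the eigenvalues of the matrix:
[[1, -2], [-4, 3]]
λ = -1 and λ = 5

Characteristic equation: det(A - λI) = 0
λ² - (trace)λ + (det) = 0
λ² - (4)λ + (-5) = 0
λ² - 4λ - 5 = 0
Solving: λ = -1, 5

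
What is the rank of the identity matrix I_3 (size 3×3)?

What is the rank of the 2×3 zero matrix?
rank(I_3) = 3, rank(0) = 0

The identity I_3 has 3 columns that are the standard basis vectors e_1, …, e_3. These are linearly independent, so all 3 columns are pivots and rank(I_3) = 3.
The 2×3 zero matrix has every entry zero, so every row is the zero row and there are no pivots; rank(0) = 0.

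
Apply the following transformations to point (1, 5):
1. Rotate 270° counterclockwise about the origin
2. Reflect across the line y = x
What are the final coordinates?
(-1, 5)

Step 1: Rotate 270° → (5, -1)
Step 2: Reflect across the line y = x → (-1, 5)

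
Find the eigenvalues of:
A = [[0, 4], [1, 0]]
λ = -2, 2

Solve det(A - λI) = 0. For a 2×2 matrix this is λ² - (trace)λ + det = 0.
trace(A) = 0 + 0 = 0.
det(A) = (0)*(0) - (4)*(1) = 0 - 4 = -4.
Characteristic equation: λ² - (0)λ + (-4) = 0.
Discriminant: (0)² - 4*(-4) = 0 + 16 = 16.
Roots: λ = (0 ± √16) / 2 = -2, 2.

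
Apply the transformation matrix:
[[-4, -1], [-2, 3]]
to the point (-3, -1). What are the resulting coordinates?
(13, 3)

Matrix multiplication:
[[-4, -1], [-2, 3]] × [-3, -1]ᵀ
= [-4×-3 + -1×-1, -2×-3 + 3×-1]ᵀ
= [13.0000, 3.0000]ᵀ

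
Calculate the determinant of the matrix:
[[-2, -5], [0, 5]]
-10

For a 2×2 matrix [[a, b], [c, d]], det = ad - bc
det = (-2)(5) - (-5)(0) = -10 - 0 = -10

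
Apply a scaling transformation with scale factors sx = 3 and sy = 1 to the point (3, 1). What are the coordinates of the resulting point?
(9, 1)

Scaling matrix:
[[3, 0], [0, 1]]
Result: (3 × 3, 1 × 1) = (9, 1)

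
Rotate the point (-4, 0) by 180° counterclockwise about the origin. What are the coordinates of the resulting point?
(4, 0)

Rotation matrix R(θ) = [[cos θ, -sin θ], [sin θ, cos θ]]; for θ = 180°:
R = [[-1, 0], [0, -1]]
Result: R × [-4, 0]ᵀ = [-1·-4 + (0)·0, 0·-4 + (-1)·0]ᵀ = (4, 0)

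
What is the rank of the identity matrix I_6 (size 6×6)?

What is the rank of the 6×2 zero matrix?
rank(I_6) = 6, rank(0) = 0

The identity I_6 has 6 columns that are the standard basis vectors e_1, …, e_6. These are linearly independent, so all 6 columns are pivots and rank(I_6) = 6.
The 6×2 zero matrix has every entry zero, so every row is the zero row and there are no pivots; rank(0) = 0.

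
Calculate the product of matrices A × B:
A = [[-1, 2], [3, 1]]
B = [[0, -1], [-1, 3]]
[[-2, 7], [-1, 0]]

Matrix multiplication:
C[0][0] = -1×0 + 2×-1 = -2
C[0][1] = -1×-1 + 2×3 = 7
C[1][0] = 3×0 + 1×-1 = -1
C[1][1] = 3×-1 + 1×3 = 0
Result: [[-2, 7], [-1, 0]]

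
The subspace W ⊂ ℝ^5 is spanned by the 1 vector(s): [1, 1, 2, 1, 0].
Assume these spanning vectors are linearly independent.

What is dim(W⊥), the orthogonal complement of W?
dim(W⊥) = 4

For any subspace W of ℝ^n, dim(W) + dim(W⊥) = n (the whole-space dimension).
Here the given 1 vectors are linearly independent, so dim(W) = 1.
Thus dim(W⊥) = n - dim(W) = 5 - 1 = 4.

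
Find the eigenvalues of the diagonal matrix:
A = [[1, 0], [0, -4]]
λ₁ = 1, λ₂ = -4

The characteristic polynomial of A is det(A - λI) = (1 - λ)(-4 - λ) = 0.
The roots are λ = 1 and λ = -4, so the eigenvalues are the diagonal entries.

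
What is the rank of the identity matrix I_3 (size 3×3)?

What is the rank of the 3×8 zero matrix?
rank(I_3) = 3, rank(0) = 0

The identity I_3 has 3 columns that are the standard basis vectors e_1, …, e_3. These are linearly independent, so all 3 columns are pivots and rank(I_3) = 3.
The 3×8 zero matrix has every entry zero, so every row is the zero row and there are no pivots; rank(0) = 0.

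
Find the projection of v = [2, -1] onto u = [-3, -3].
[1/2, 1/2]

The projection of v onto u is proj_u(v) = ((v·u) / (u·u)) · u.
v·u = (2)*(-3) + (-1)*(-3) = -3.
u·u = (-3)*(-3) + (-3)*(-3) = 18.
coefficient = -3 / 18 = -1/6.
proj_u(v) = -1/6 · [-3, -3] = [1/2, 1/2].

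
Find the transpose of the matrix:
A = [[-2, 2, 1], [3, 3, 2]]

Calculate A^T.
[[-2, 3], [2, 3], [1, 2]]

The transpose sends entry (i,j) to (j,i); rows become columns.
Row 0 of A: [-2, 2, 1] -> column 0 of A^T.
Row 1 of A: [3, 3, 2] -> column 1 of A^T.
A^T = [[-2, 3], [2, 3], [1, 2]]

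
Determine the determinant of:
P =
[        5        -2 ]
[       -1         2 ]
det(P) = 8

For a 2×2 matrix [[a, b], [c, d]], det = a*d - b*c.
det(P) = (5)*(2) - (-2)*(-1) = 10 - 2 = 8.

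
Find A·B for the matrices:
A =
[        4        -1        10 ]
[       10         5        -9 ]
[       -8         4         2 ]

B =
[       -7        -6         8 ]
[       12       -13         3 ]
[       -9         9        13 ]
AB =
[     -130        79       159 ]
[       71      -206       -22 ]
[       86        14       -26 ]

Matrix multiplication: (AB)[i][j] = sum over k of A[i][k] * B[k][j].
  (AB)[0][0] = (4)*(-7) + (-1)*(12) + (10)*(-9) = -130
  (AB)[0][1] = (4)*(-6) + (-1)*(-13) + (10)*(9) = 79
  (AB)[0][2] = (4)*(8) + (-1)*(3) + (10)*(13) = 159
  (AB)[1][0] = (10)*(-7) + (5)*(12) + (-9)*(-9) = 71
  (AB)[1][1] = (10)*(-6) + (5)*(-13) + (-9)*(9) = -206
  (AB)[1][2] = (10)*(8) + (5)*(3) + (-9)*(13) = -22
  (AB)[2][0] = (-8)*(-7) + (4)*(12) + (2)*(-9) = 86
  (AB)[2][1] = (-8)*(-6) + (4)*(-13) + (2)*(9) = 14
  (AB)[2][2] = (-8)*(8) + (4)*(3) + (2)*(13) = -26
AB =
[     -130        79       159 ]
[       71      -206       -22 ]
[       86        14       -26 ]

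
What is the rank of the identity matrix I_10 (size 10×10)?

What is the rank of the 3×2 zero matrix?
rank(I_10) = 10, rank(0) = 0

The identity I_10 has 10 columns that are the standard basis vectors e_1, …, e_10. These are linearly independent, so all 10 columns are pivots and rank(I_10) = 10.
The 3×2 zero matrix has every entry zero, so every row is the zero row and there are no pivots; rank(0) = 0.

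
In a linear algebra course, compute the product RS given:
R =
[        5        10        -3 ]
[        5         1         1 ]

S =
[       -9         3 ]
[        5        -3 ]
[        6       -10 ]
RS =
[      -13        15 ]
[      -34         2 ]

Matrix multiplication: (RS)[i][j] = sum over k of R[i][k] * S[k][j].
  (RS)[0][0] = (5)*(-9) + (10)*(5) + (-3)*(6) = -13
  (RS)[0][1] = (5)*(3) + (10)*(-3) + (-3)*(-10) = 15
  (RS)[1][0] = (5)*(-9) + (1)*(5) + (1)*(6) = -34
  (RS)[1][1] = (5)*(3) + (1)*(-3) + (1)*(-10) = 2
RS =
[      -13        15 ]
[      -34         2 ]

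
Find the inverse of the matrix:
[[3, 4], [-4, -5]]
[[-5, -4], [4, 3]]

For [[a,b],[c,d]], inverse = (1/det)·[[d,-b],[-c,a]]
det = 3·-5 - 4·-4 = 1
Inverse = (1/1)·[[-5, -4], [4, 3]]
        = [[-5, -4], [4, 3]]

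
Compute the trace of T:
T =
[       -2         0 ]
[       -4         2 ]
tr(T) = -2 + 2 = 0

The trace of a square matrix is the sum of its diagonal entries.
Diagonal entries of T: T[0][0] = -2, T[1][1] = 2.
tr(T) = -2 + 2 = 0.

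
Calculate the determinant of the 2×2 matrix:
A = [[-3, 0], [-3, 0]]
0

For A = [[a, b], [c, d]], det(A) = a*d - b*c.
det(A) = (-3)*(0) - (0)*(-3) = 0 - 0 = 0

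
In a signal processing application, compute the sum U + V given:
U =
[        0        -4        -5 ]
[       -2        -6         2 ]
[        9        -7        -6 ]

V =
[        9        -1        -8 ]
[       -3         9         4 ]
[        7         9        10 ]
U + V =
[        9        -5       -13 ]
[       -5         3         6 ]
[       16         2         4 ]

Matrix addition is elementwise: (U+V)[i][j] = U[i][j] + V[i][j].
  (U+V)[0][0] = (0) + (9) = 9
  (U+V)[0][1] = (-4) + (-1) = -5
  (U+V)[0][2] = (-5) + (-8) = -13
  (U+V)[1][0] = (-2) + (-3) = -5
  (U+V)[1][1] = (-6) + (9) = 3
  (U+V)[1][2] = (2) + (4) = 6
  (U+V)[2][0] = (9) + (7) = 16
  (U+V)[2][1] = (-7) + (9) = 2
  (U+V)[2][2] = (-6) + (10) = 4
U + V =
[        9        -5       -13 ]
[       -5         3         6 ]
[       16         2         4 ]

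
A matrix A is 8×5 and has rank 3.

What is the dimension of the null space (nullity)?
2

The rank-nullity theorem for an m×n matrix states:
rank(A) + nullity(A) = n (the number of columns).
Here n = 5 and rank(A) = 3, so nullity(A) = 5 - 3 = 2.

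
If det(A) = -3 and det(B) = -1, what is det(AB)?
3

Use the multiplicative property of determinants: det(AB) = det(A)*det(B).
det(AB) = (-3)*(-1) = 3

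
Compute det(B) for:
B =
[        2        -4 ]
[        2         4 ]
det(B) = 16

For a 2×2 matrix [[a, b], [c, d]], det = a*d - b*c.
det(B) = (2)*(4) - (-4)*(2) = 8 + 8 = 16.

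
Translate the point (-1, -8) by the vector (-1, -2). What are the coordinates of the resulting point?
(-2, -10)

Translation by (-1, -2):
x' = -1 + -1 = -2
y' = -8 + -2 = -10
Homogeneous matrix: [[1, 0, -1], [0, 1, -2], [0, 0, 1]]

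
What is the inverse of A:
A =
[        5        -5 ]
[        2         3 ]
det(A) = 25
A⁻¹ =
[     3/25       1/5 ]
[    -2/25       1/5 ]

For a 2×2 matrix A = [[a, b], [c, d]] with det(A) ≠ 0, A⁻¹ = (1/det(A)) * [[d, -b], [-c, a]].
det(A) = (5)*(3) - (-5)*(2) = 15 + 10 = 25.
A⁻¹ = (1/25) * [[3, 5], [-2, 5]].
Dividing each entry by 25 and reducing:
A⁻¹ =
[     3/25       1/5 ]
[    -2/25       1/5 ]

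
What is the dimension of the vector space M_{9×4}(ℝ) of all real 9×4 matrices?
Dimension = 36

A real 9×4 matrix is determined by its 9·4 = 36 independent entries.
A standard basis is {E_ij : 1 ≤ i ≤ 9, 1 ≤ j ≤ 4}, where E_ij has a 1 in position (i, j) and 0 elsewhere — there are 36 such matrices, and they are linearly independent and span M_{9×4}(ℝ).
Therefore dim(M_{9×4}(ℝ)) = 36.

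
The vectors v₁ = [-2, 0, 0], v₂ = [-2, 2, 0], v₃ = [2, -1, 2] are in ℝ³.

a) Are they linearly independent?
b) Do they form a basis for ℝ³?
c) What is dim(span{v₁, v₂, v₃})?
Yes independent, yes basis, dim = 3

Stack v₁, v₂, v₃ as rows of a 3×3 matrix.
[[-2, 0, 0]; [-2, 2, 0]; [2, -1, 2]] is already lower triangular with nonzero diagonal entries (-2, 2, 2), so its determinant is the product of the diagonal entries, det = (-2)·(2)·(2) = -8 ≠ 0, and the rows are linearly independent.
Three linearly independent vectors in ℝ³ form a basis for ℝ³, so dim(span{v₁,v₂,v₃}) = 3.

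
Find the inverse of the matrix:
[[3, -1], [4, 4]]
[[1/4, 1/16], [-1/4, 3/16]]

For [[a,b],[c,d]], inverse = (1/det)·[[d,-b],[-c,a]]
det = 3·4 - -1·4 = 16
Inverse = (1/16)·[[4, 1], [-4, 3]]
        = [[1/4, 1/16], [-1/4, 3/16]]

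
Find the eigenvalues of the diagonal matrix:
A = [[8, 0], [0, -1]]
λ₁ = 8, λ₂ = -1

The characteristic polynomial of A is det(A - λI) = (8 - λ)(-1 - λ) = 0.
The roots are λ = 8 and λ = -1, so the eigenvalues are the diagonal entries.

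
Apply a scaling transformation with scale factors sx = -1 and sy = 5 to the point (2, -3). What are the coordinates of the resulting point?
(-2, -15)

Scaling matrix:
[[-1, 0], [0, 5]]
Result: (2 × -1, -3 × 5) = (-2, -15)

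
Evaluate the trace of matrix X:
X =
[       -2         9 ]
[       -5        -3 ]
tr(X) = -2 - 3 = -5

The trace of a square matrix is the sum of its diagonal entries.
Diagonal entries of X: X[0][0] = -2, X[1][1] = -3.
tr(X) = -2 - 3 = -5.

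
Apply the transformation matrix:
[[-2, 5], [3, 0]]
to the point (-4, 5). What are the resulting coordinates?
(33, -12)

Matrix multiplication:
[[-2, 5], [3, 0]] × [-4, 5]ᵀ
= [-2×-4 + 5×5, 3×-4 + 0×5]ᵀ
= [33.0000, -12.0000]ᵀ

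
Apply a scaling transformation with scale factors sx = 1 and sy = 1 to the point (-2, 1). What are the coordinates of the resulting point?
(-2, 1)

Scaling matrix:
[[1, 0], [0, 1]]
Result: (-2 × 1, 1 × 1) = (-2, 1)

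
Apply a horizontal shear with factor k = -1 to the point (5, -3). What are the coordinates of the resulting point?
(8, -3)

Shear matrix for horizontal shear with factor k = -1:
[[1, -1], [0, 1]]
Result: (5, -3) → (8, -3)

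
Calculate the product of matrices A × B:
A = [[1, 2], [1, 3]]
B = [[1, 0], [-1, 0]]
[[-1, 0], [-2, 0]]

Matrix multiplication:
C[0][0] = 1×1 + 2×-1 = -1
C[0][1] = 1×0 + 2×0 = 0
C[1][0] = 1×1 + 3×-1 = -2
C[1][1] = 1×0 + 3×0 = 0
Result: [[-1, 0], [-2, 0]]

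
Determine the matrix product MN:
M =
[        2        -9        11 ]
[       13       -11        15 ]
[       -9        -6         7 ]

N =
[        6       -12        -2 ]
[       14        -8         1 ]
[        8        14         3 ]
MN =
[      -26       202        20 ]
[       44       142         8 ]
[      -82       254        33 ]

Matrix multiplication: (MN)[i][j] = sum over k of M[i][k] * N[k][j].
  (MN)[0][0] = (2)*(6) + (-9)*(14) + (11)*(8) = -26
  (MN)[0][1] = (2)*(-12) + (-9)*(-8) + (11)*(14) = 202
  (MN)[0][2] = (2)*(-2) + (-9)*(1) + (11)*(3) = 20
  (MN)[1][0] = (13)*(6) + (-11)*(14) + (15)*(8) = 44
  (MN)[1][1] = (13)*(-12) + (-11)*(-8) + (15)*(14) = 142
  (MN)[1][2] = (13)*(-2) + (-11)*(1) + (15)*(3) = 8
  (MN)[2][0] = (-9)*(6) + (-6)*(14) + (7)*(8) = -82
  (MN)[2][1] = (-9)*(-12) + (-6)*(-8) + (7)*(14) = 254
  (MN)[2][2] = (-9)*(-2) + (-6)*(1) + (7)*(3) = 33
MN =
[      -26       202        20 ]
[       44       142         8 ]
[      -82       254        33 ]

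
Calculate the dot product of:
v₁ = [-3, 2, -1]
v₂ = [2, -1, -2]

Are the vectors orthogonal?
-6, No

The dot product is the sum of products of corresponding components.
v₁·v₂ = (-3)*(2) + (2)*(-1) + (-1)*(-2) = -6 - 2 + 2 = -6.
Two vectors are orthogonal iff their dot product is 0; here the dot product is -6, so the vectors are not orthogonal.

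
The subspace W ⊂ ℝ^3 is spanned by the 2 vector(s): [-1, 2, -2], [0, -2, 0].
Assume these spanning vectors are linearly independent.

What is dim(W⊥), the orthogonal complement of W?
dim(W⊥) = 1

For any subspace W of ℝ^n, dim(W) + dim(W⊥) = n (the whole-space dimension).
Here the given 2 vectors are linearly independent, so dim(W) = 2.
Thus dim(W⊥) = n - dim(W) = 3 - 2 = 1.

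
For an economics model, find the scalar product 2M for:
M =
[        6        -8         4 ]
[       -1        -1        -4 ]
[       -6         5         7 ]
2M =
[       12       -16         8 ]
[       -2        -2        -8 ]
[      -12        10        14 ]

Scalar multiplication is elementwise: (2M)[i][j] = 2 * M[i][j].
  (2M)[0][0] = 2 * (6) = 12
  (2M)[0][1] = 2 * (-8) = -16
  (2M)[0][2] = 2 * (4) = 8
  (2M)[1][0] = 2 * (-1) = -2
  (2M)[1][1] = 2 * (-1) = -2
  (2M)[1][2] = 2 * (-4) = -8
  (2M)[2][0] = 2 * (-6) = -12
  (2M)[2][1] = 2 * (5) = 10
  (2M)[2][2] = 2 * (7) = 14
2M =
[       12       -16         8 ]
[       -2        -2        -8 ]
[      -12        10        14 ]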